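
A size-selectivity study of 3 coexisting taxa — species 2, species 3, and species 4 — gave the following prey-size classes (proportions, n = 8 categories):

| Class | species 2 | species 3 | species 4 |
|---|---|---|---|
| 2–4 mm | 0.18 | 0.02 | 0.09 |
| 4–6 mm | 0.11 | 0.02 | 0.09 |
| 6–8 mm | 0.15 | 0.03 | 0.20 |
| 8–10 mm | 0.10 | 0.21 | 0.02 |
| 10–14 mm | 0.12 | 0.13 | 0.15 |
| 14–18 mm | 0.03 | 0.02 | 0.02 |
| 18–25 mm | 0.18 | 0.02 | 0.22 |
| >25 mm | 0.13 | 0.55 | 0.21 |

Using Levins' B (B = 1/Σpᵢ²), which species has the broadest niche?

species 2

Σp_2ᵢ² = 0.18² + 0.11² + 0.15² + 0.10² + 0.12² + 0.03² + 0.18² + 0.13² = 0.0324 + 0.0121 + 0.0225 + 0.0100 + 0.0144 + 0.0009 + 0.0324 + 0.0169 = 0.1416
B_2 = 1 / 0.1416 = 7.0621
Σp_3ᵢ² = 0.02² + 0.02² + 0.03² + 0.21² + 0.13² + 0.02² + 0.02² + 0.55² = 0.0004 + 0.0004 + 0.0009 + 0.0441 + 0.0169 + 0.0004 + 0.0004 + 0.3025 = 0.3660
B_3 = 1 / 0.3660 = 2.7322
Σp_4ᵢ² = 0.09² + 0.09² + 0.20² + 0.02² + 0.15² + 0.02² + 0.22² + 0.21² = 0.0081 + 0.0081 + 0.0400 + 0.0004 + 0.0225 + 0.0004 + 0.0484 + 0.0441 = 0.1720
B_4 = 1 / 0.1720 = 5.8140
Highest B → broadest niche (most generalist): species 2 (B = 7.06).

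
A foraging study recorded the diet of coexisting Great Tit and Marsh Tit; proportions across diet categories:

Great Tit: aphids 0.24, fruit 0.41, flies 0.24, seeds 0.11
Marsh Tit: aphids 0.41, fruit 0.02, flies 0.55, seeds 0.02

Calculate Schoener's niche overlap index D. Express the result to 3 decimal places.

Σ|p₁ᵢ − p₂ᵢ| = 0.17 + 0.39 + 0.31 + 0.09 = 0.96
D = 1 − ½ × 0.96 = 1 − 0.480 = 0.52000

0.520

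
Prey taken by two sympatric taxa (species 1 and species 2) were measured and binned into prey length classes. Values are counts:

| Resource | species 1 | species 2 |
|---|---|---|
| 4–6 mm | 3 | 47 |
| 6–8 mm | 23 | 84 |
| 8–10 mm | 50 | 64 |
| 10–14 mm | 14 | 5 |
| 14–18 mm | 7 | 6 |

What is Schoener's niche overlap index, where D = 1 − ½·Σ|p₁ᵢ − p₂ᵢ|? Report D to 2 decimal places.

0.63

Proportions for species 1 (n=97): 3/97=0.0309, 23/97=0.2371, 50/97=0.5155, 14/97=0.1443, 7/97=0.0722
Proportions for species 2 (n=206): 47/206=0.2282, 84/206=0.4078, 64/206=0.3107, 5/206=0.0243, 6/206=0.0291
Σ|p₁ᵢ − p₂ᵢ| = 0.1973 + 0.1707 + 0.2048 + 0.1200 + 0.0431 = 0.7359
D = 1 − ½ × 0.7359 = 1 − 0.36795 = 0.63205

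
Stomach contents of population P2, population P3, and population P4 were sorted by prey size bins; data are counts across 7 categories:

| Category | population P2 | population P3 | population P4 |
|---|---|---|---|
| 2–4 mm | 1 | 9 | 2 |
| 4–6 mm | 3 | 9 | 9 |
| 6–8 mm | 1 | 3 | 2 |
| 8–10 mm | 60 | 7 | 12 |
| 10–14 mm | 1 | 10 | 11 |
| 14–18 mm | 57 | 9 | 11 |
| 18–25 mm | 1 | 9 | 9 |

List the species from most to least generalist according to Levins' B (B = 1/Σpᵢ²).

population P3 > population P4 > population P2

Proportions for population P2 (n=124): 1/124=0.0081, 3/124=0.0242, 1/124=0.0081, 60/124=0.4839, 1/124=0.0081, 57/124=0.4597, 1/124=0.0081
Proportions for population P3 (n=56): 9/56=0.1607, 9/56=0.1607, 3/56=0.0536, 7/56=0.1250, 10/56=0.1786, 9/56=0.1607, 9/56=0.1607
Proportions for population P4 (n=56): 2/56=0.0357, 9/56=0.1607, 2/56=0.0357, 12/56=0.2143, 11/56=0.1964, 11/56=0.1964, 9/56=0.1607
Σp_P2ᵢ² = 0.0081² + 0.0242² + 0.0081² + 0.4839² + 0.0081² + 0.4597² + 0.0081² = 0.000066 + 0.000586 + 0.000066 + 0.234159 + 0.000066 + 0.211324 + 0.000066 = 0.446333
B_P2 = 1 / 0.446333 = 2.2405
Σp_P3ᵢ² = 0.1607² + 0.1607² + 0.0536² + 0.1250² + 0.1786² + 0.1607² + 0.1607² = 0.025824 + 0.025824 + 0.002873 + 0.015625 + 0.031898 + 0.025824 + 0.025824 = 0.153692
B_P3 = 1 / 0.153692 = 6.5065
Σp_P4ᵢ² = 0.0357² + 0.1607² + 0.0357² + 0.2143² + 0.1964² + 0.1964² + 0.1607² = 0.001274 + 0.025824 + 0.001274 + 0.045924 + 0.038573 + 0.038573 + 0.025824 = 0.177266
B_P4 = 1 / 0.177266 = 5.6412
Ranking by B (broadest → narrowest): population P3 (6.51) > population P4 (5.64) > population P2 (2.24)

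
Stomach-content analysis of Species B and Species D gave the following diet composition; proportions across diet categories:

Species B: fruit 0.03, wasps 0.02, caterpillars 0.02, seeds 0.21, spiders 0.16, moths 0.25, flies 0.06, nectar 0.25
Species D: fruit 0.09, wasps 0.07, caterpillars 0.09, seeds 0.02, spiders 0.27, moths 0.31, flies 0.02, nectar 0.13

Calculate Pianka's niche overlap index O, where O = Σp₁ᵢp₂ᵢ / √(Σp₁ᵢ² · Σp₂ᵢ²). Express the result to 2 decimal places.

0.81

Σ p₁ᵢp₂ᵢ = 0.0027 + 0.0014 + 0.0018 + 0.0042 + 0.0432 + 0.0775 + 0.0012 + 0.0325 = 0.1645
Σp_1ᵢ² = 0.03² + 0.02² + 0.02² + 0.21² + 0.16² + 0.25² + 0.06² + 0.25² = 0.0009 + 0.0004 + 0.0004 + 0.0441 + 0.0256 + 0.0625 + 0.0036 + 0.0625 = 0.2000
Σp_2ᵢ² = 0.09² + 0.07² + 0.09² + 0.02² + 0.27² + 0.31² + 0.02² + 0.13² = 0.0081 + 0.0049 + 0.0081 + 0.0004 + 0.0729 + 0.0961 + 0.0004 + 0.0169 = 0.2078
O = 0.1645 / √(0.2000 × 0.2078) = 0.1645 / 0.20386 = 0.8069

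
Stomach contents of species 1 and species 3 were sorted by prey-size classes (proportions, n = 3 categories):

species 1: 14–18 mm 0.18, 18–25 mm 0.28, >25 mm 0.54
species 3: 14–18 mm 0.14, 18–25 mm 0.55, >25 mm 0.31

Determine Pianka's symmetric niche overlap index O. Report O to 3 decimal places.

Σ p₁ᵢp₂ᵢ = 0.0252 + 0.1540 + 0.1674 = 0.3466
Σp_1ᵢ² = 0.18² + 0.28² + 0.54² = 0.0324 + 0.0784 + 0.2916 = 0.4024
Σp_2ᵢ² = 0.14² + 0.55² + 0.31² = 0.0196 + 0.3025 + 0.0961 = 0.4182
O = 0.3466 / √(0.4024 × 0.4182) = 0.3466 / 0.410224 = 0.84490

0.845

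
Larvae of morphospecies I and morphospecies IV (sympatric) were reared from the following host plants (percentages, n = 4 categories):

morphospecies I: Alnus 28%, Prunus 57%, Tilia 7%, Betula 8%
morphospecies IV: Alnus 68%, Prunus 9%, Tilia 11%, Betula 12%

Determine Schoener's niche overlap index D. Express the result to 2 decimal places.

0.52

Convert percentages to proportions (divide by 100).
Σ|p₁ᵢ − p₂ᵢ| = 0.40 + 0.48 + 0.04 + 0.04 = 0.96
D = 1 − ½ × 0.96 = 1 − 0.480 = 0.5200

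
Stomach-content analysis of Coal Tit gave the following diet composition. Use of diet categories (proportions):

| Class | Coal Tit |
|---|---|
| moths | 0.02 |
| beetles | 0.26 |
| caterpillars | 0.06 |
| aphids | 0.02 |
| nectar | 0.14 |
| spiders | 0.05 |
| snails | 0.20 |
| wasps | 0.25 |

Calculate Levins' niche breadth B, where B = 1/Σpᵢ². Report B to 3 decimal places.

Σpᵢ² = 0.02² + 0.26² + 0.06² + 0.02² + 0.14² + 0.05² + 0.20² + 0.25² = 0.0004 + 0.0676 + 0.0036 + 0.0004 + 0.0196 + 0.0025 + 0.0400 + 0.0625 = 0.1966
B = 1 / 0.1966 = 5.08647

5.086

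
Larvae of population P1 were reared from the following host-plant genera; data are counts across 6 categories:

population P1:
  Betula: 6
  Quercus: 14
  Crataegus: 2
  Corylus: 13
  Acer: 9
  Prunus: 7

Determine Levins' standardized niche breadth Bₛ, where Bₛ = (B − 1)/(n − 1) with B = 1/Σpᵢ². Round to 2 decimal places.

0.77

Proportions for population P1 (n=51): 6/51=0.1176, 14/51=0.2745, 2/51=0.0392, 13/51=0.2549, 9/51=0.1765, 7/51=0.1373
Σpᵢ² = 0.1176² + 0.2745² + 0.0392² + 0.2549² + 0.1765² + 0.1373² = 0.013830 + 0.075350 + 0.001537 + 0.064974 + 0.031152 + 0.018851 = 0.205694
B = 1 / 0.205694 = 4.8616
Bₛ = (B − 1)/(n − 1) = (4.8616 − 1)/(6 − 1) = 3.8616/5 = 0.7723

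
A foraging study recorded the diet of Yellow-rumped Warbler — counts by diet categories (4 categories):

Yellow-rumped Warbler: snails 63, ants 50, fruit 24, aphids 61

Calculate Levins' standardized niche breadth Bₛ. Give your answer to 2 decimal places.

Proportions for Yellow-rumped Warbler (n=198): 63/198=0.3182, 50/198=0.2525, 24/198=0.1212, 61/198=0.3081
Σpᵢ² = 0.3182² + 0.2525² + 0.1212² + 0.3081² = 0.101251 + 0.063756 + 0.014689 + 0.094926 = 0.274622
B = 1 / 0.274622 = 3.6414
Bₛ = (B − 1)/(n − 1) = (3.6414 − 1)/(4 − 1) = 2.6414/3 = 0.8805

0.88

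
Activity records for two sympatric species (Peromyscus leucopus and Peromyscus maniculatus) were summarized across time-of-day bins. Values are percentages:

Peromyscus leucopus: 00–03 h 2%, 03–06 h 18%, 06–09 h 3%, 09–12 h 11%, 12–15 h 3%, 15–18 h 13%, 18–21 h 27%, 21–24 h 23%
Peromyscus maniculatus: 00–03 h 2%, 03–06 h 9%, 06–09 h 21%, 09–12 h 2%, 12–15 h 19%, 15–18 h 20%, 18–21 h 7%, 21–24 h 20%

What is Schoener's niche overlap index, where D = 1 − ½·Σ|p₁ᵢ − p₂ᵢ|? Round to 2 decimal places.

Convert percentages to proportions (divide by 100).
Σ|p₁ᵢ − p₂ᵢ| = 0.00 + 0.09 + 0.18 + 0.09 + 0.16 + 0.07 + 0.20 + 0.03 = 0.82
D = 1 − ½ × 0.82 = 1 − 0.410 = 0.5900

0.59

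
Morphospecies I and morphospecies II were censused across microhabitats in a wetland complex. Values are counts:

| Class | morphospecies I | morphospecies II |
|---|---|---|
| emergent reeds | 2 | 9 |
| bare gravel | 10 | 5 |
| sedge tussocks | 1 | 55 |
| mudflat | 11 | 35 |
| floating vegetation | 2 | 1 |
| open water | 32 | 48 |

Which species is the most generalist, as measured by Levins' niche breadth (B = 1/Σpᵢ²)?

Proportions for morphospecies I (n=58): 2/58=0.0345, 10/58=0.1724, 1/58=0.0172, 11/58=0.1897, 2/58=0.0345, 32/58=0.5517
Proportions for morphospecies II (n=153): 9/153=0.0588, 5/153=0.0327, 55/153=0.3595, 35/153=0.2288, 1/153=0.0065, 48/153=0.3137
Σp_Iᵢ² = 0.0345² + 0.1724² + 0.0172² + 0.1897² + 0.0345² + 0.5517² = 0.001190 + 0.029722 + 0.000296 + 0.035986 + 0.001190 + 0.304373 = 0.372757
B_I = 1 / 0.372757 = 2.6827
Σp_IIᵢ² = 0.0588² + 0.0327² + 0.3595² + 0.2288² + 0.0065² + 0.3137² = 0.003457 + 0.001069 + 0.129240 + 0.052349 + 0.000042 + 0.098408 = 0.284565
B_II = 1 / 0.284565 = 3.5141
Highest B → broadest niche (most generalist): morphospecies II (B = 3.51).

morphospecies II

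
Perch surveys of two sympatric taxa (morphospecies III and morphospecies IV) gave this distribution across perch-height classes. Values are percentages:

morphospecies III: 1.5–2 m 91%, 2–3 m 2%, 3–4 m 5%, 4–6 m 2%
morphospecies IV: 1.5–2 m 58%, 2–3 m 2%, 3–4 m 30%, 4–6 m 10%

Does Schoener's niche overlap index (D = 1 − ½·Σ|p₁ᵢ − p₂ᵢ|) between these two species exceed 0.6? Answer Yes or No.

Convert percentages to proportions (divide by 100).
Σ|p₁ᵢ − p₂ᵢ| = 0.33 + 0.00 + 0.25 + 0.08 = 0.66
D = 1 − ½ × 0.66 = 1 − 0.330 = 0.6700
D = 0.6700 > 0.6 → Yes.

Yes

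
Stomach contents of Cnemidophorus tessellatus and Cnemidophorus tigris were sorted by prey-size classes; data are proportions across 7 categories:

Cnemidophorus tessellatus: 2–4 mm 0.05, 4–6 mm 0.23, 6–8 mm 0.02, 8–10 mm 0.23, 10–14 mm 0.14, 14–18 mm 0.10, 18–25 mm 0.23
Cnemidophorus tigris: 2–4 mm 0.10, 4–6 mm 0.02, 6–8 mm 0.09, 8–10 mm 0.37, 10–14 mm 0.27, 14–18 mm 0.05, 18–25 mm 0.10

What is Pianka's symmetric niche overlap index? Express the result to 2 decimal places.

0.76

Σ p₁ᵢp₂ᵢ = 0.0050 + 0.0046 + 0.0018 + 0.0851 + 0.0378 + 0.0050 + 0.0230 = 0.1623
Σp_1ᵢ² = 0.05² + 0.23² + 0.02² + 0.23² + 0.14² + 0.10² + 0.23² = 0.0025 + 0.0529 + 0.0004 + 0.0529 + 0.0196 + 0.0100 + 0.0529 = 0.1912
Σp_2ᵢ² = 0.10² + 0.02² + 0.09² + 0.37² + 0.27² + 0.05² + 0.10² = 0.0100 + 0.0004 + 0.0081 + 0.1369 + 0.0729 + 0.0025 + 0.0100 = 0.2408
O = 0.1623 / √(0.1912 × 0.2408) = 0.1623 / 0.21457 = 0.7564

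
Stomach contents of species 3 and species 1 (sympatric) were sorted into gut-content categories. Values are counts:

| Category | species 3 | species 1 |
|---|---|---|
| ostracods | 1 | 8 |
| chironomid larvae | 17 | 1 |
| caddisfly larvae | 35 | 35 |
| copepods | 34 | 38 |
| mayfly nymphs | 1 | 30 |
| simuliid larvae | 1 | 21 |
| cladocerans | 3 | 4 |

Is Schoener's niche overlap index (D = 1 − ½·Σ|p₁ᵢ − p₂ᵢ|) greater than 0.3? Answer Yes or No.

Proportions for species 3 (n=92): 1/92=0.0109, 17/92=0.1848, 35/92=0.3804, 34/92=0.3696, 1/92=0.0109, 1/92=0.0109, 3/92=0.0326
Proportions for species 1 (n=137): 8/137=0.0584, 1/137=0.0073, 35/137=0.2555, 38/137=0.2774, 30/137=0.2190, 21/137=0.1533, 4/137=0.0292
Σ|p₁ᵢ − p₂ᵢ| = 0.0475 + 0.1775 + 0.1249 + 0.0922 + 0.2081 + 0.1424 + 0.0034 = 0.7960
D = 1 − ½ × 0.7960 = 1 − 0.39800 = 0.60200
D = 0.60200 > 0.3 → Yes.

Yes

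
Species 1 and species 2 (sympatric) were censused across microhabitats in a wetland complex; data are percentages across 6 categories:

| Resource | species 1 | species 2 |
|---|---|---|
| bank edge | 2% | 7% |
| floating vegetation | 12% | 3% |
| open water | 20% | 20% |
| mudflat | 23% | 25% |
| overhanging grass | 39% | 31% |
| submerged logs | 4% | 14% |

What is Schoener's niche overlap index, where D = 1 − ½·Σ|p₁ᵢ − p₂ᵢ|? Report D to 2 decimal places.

0.83

Convert percentages to proportions (divide by 100).
Σ|p₁ᵢ − p₂ᵢ| = 0.05 + 0.09 + 0.00 + 0.02 + 0.08 + 0.10 = 0.34
D = 1 − ½ × 0.34 = 1 − 0.170 = 0.8300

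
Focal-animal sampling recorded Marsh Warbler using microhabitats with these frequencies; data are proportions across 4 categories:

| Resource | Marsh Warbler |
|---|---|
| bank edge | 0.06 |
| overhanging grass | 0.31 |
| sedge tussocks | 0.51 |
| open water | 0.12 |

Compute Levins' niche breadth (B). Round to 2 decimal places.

2.67

Σpᵢ² = 0.06² + 0.31² + 0.51² + 0.12² = 0.0036 + 0.0961 + 0.2601 + 0.0144 = 0.3742
B = 1 / 0.3742 = 2.6724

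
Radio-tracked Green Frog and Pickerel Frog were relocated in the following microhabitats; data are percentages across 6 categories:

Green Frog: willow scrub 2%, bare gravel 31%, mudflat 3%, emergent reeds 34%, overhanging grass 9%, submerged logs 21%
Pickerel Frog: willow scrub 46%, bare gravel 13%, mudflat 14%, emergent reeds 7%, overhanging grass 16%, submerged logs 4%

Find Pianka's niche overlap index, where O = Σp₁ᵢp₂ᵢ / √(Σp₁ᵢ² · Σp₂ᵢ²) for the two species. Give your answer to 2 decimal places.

Convert percentages to proportions (divide by 100).
Σ p₁ᵢp₂ᵢ = 0.0092 + 0.0403 + 0.0042 + 0.0238 + 0.0144 + 0.0084 = 0.1003
Σp_1ᵢ² = 0.02² + 0.31² + 0.03² + 0.34² + 0.09² + 0.21² = 0.0004 + 0.0961 + 0.0009 + 0.1156 + 0.0081 + 0.0441 = 0.2652
Σp_2ᵢ² = 0.46² + 0.13² + 0.14² + 0.07² + 0.16² + 0.04² = 0.2116 + 0.0169 + 0.0196 + 0.0049 + 0.0256 + 0.0016 = 0.2802
O = 0.1003 / √(0.2652 × 0.2802) = 0.1003 / 0.27260 = 0.3679

0.37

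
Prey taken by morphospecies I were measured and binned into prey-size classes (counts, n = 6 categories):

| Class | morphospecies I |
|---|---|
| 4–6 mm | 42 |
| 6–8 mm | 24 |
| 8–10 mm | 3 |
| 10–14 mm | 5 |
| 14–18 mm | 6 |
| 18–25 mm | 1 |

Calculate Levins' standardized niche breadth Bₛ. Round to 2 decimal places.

0.34

Proportions for morphospecies I (n=81): 42/81=0.5185, 24/81=0.2963, 3/81=0.0370, 5/81=0.0617, 6/81=0.0741, 1/81=0.0123
Σpᵢ² = 0.5185² + 0.2963² + 0.0370² + 0.0617² + 0.0741² + 0.0123² = 0.268842 + 0.087794 + 0.001369 + 0.003807 + 0.005491 + 0.000151 = 0.367454
B = 1 / 0.367454 = 2.7214
Bₛ = (B − 1)/(n − 1) = (2.7214 − 1)/(6 − 1) = 1.7214/5 = 0.3443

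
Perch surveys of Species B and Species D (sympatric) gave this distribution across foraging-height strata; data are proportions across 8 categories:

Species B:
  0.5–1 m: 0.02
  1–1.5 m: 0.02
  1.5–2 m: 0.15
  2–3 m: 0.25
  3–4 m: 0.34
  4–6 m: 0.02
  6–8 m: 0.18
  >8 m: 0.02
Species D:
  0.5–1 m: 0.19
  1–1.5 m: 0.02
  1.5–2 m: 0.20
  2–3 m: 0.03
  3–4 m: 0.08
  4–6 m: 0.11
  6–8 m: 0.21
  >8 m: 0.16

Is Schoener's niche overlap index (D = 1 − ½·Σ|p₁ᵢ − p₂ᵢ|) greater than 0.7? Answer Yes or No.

Σ|p₁ᵢ − p₂ᵢ| = 0.17 + 0.00 + 0.05 + 0.22 + 0.26 + 0.09 + 0.03 + 0.14 = 0.96
D = 1 − ½ × 0.96 = 1 − 0.480 = 0.5200
D = 0.5200 < 0.7 → No.

No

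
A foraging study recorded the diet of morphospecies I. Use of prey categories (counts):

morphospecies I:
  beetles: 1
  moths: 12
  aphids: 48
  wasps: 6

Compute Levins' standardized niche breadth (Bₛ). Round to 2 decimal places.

0.27

Proportions for morphospecies I (n=67): 1/67=0.0149, 12/67=0.1791, 48/67=0.7164, 6/67=0.0896
Σpᵢ² = 0.0149² + 0.1791² + 0.7164² + 0.0896² = 0.000222 + 0.032077 + 0.513229 + 0.008028 = 0.553556
B = 1 / 0.553556 = 1.8065
Bₛ = (B − 1)/(n − 1) = (1.8065 − 1)/(4 − 1) = 0.8065/3 = 0.2688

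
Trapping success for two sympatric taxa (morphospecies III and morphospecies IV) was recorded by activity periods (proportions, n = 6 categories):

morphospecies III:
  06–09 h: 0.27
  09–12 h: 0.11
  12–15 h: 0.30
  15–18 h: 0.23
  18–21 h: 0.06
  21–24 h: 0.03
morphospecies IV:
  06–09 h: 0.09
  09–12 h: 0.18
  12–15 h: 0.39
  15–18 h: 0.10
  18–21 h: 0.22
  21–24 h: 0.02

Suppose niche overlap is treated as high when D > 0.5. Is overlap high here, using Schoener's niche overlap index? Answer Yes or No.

Yes

Σ|p₁ᵢ − p₂ᵢ| = 0.18 + 0.07 + 0.09 + 0.13 + 0.16 + 0.01 = 0.64
D = 1 − ½ × 0.64 = 1 − 0.320 = 0.6800
D = 0.6800 > 0.5 → Yes.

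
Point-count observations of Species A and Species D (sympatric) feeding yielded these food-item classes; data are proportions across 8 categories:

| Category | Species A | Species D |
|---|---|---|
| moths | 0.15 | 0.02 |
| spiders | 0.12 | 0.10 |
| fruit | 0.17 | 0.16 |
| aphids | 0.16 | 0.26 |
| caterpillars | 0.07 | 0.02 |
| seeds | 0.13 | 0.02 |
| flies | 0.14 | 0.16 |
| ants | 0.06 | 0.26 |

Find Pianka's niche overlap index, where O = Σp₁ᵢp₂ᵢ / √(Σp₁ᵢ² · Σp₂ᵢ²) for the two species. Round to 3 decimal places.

0.766

Σ p₁ᵢp₂ᵢ = 0.0030 + 0.0120 + 0.0272 + 0.0416 + 0.0014 + 0.0026 + 0.0224 + 0.0156 = 0.1258
Σp_1ᵢ² = 0.15² + 0.12² + 0.17² + 0.16² + 0.07² + 0.13² + 0.14² + 0.06² = 0.0225 + 0.0144 + 0.0289 + 0.0256 + 0.0049 + 0.0169 + 0.0196 + 0.0036 = 0.1364
Σp_2ᵢ² = 0.02² + 0.10² + 0.16² + 0.26² + 0.02² + 0.02² + 0.16² + 0.26² = 0.0004 + 0.0100 + 0.0256 + 0.0676 + 0.0004 + 0.0004 + 0.0256 + 0.0676 = 0.1976
O = 0.1258 / √(0.1364 × 0.1976) = 0.1258 / 0.164173 = 0.76626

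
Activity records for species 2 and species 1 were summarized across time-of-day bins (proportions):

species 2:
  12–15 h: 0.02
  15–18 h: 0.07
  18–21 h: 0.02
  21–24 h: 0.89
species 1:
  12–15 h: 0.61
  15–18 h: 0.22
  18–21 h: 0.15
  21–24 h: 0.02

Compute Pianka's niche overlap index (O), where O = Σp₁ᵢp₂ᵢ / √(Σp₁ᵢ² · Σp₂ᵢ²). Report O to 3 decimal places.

0.081

Σ p₁ᵢp₂ᵢ = 0.0122 + 0.0154 + 0.0030 + 0.0178 = 0.0484
Σp_1ᵢ² = 0.02² + 0.07² + 0.02² + 0.89² = 0.0004 + 0.0049 + 0.0004 + 0.7921 = 0.7978
Σp_2ᵢ² = 0.61² + 0.22² + 0.15² + 0.02² = 0.3721 + 0.0484 + 0.0225 + 0.0004 = 0.4434
O = 0.0484 / √(0.7978 × 0.4434) = 0.0484 / 0.594764 = 0.08138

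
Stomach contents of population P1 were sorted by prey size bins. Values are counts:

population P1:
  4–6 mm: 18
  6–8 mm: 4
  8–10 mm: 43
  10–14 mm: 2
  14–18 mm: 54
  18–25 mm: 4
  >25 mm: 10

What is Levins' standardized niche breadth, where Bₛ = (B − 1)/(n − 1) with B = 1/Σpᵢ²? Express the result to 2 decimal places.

Proportions for population P1 (n=135): 18/135=0.1333, 4/135=0.0296, 43/135=0.3185, 2/135=0.0148, 54/135=0.4000, 4/135=0.0296, 10/135=0.0741
Σpᵢ² = 0.1333² + 0.0296² + 0.3185² + 0.0148² + 0.4000² + 0.0296² + 0.0741² = 0.017769 + 0.000876 + 0.101442 + 0.000219 + 0.160000 + 0.000876 + 0.005491 = 0.286673
B = 1 / 0.286673 = 3.4883
Bₛ = (B − 1)/(n − 1) = (3.4883 − 1)/(7 − 1) = 2.4883/6 = 0.4147

0.41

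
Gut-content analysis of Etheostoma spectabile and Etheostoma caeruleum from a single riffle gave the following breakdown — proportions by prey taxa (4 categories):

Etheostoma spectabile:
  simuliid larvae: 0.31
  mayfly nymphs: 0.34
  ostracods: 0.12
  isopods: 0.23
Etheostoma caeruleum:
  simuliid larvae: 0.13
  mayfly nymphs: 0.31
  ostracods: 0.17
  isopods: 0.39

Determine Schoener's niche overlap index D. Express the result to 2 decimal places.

0.79

Σ|p₁ᵢ − p₂ᵢ| = 0.18 + 0.03 + 0.05 + 0.16 = 0.42
D = 1 − ½ × 0.42 = 1 − 0.210 = 0.7900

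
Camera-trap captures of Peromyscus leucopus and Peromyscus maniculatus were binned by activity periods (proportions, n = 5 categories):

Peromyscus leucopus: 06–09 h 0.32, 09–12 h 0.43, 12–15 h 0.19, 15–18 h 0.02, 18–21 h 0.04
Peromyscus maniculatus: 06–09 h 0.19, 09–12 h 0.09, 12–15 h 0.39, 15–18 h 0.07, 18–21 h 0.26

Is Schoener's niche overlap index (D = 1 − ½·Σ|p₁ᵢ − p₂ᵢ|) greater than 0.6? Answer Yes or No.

Σ|p₁ᵢ − p₂ᵢ| = 0.13 + 0.34 + 0.20 + 0.05 + 0.22 = 0.94
D = 1 − ½ × 0.94 = 1 − 0.470 = 0.5300
D = 0.5300 < 0.6 → No.

No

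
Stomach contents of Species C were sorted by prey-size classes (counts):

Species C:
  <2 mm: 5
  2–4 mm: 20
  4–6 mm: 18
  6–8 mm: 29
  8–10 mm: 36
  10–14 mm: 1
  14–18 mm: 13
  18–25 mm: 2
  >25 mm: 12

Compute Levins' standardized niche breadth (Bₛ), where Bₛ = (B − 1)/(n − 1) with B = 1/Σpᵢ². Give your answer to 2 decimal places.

Proportions for Species C (n=136): 5/136=0.0368, 20/136=0.1471, 18/136=0.1324, 29/136=0.2132, 36/136=0.2647, 1/136=0.0074, 13/136=0.0956, 2/136=0.0147, 12/136=0.0882
Σpᵢ² = 0.0368² + 0.1471² + 0.1324² + 0.2132² + 0.2647² + 0.0074² + 0.0956² + 0.0147² + 0.0882² = 0.001354 + 0.021638 + 0.017530 + 0.045454 + 0.070066 + 0.000055 + 0.009139 + 0.000216 + 0.007779 = 0.173231
B = 1 / 0.173231 = 5.7726
Bₛ = (B − 1)/(n − 1) = (5.7726 − 1)/(9 − 1) = 4.7726/8 = 0.5966

0.60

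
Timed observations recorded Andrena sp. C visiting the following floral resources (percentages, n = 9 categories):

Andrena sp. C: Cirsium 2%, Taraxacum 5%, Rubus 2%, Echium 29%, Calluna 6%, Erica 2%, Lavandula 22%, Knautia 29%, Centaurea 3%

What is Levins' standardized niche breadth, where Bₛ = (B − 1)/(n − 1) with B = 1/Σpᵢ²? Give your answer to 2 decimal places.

0.43

Convert percentages to proportions (divide by 100).
Σpᵢ² = 0.02² + 0.05² + 0.02² + 0.29² + 0.06² + 0.02² + 0.22² + 0.29² + 0.03² = 0.0004 + 0.0025 + 0.0004 + 0.0841 + 0.0036 + 0.0004 + 0.0484 + 0.0841 + 0.0009 = 0.2248
B = 1 / 0.2248 = 4.4484
Bₛ = (B − 1)/(n − 1) = (4.4484 − 1)/(9 − 1) = 3.4484/8 = 0.4311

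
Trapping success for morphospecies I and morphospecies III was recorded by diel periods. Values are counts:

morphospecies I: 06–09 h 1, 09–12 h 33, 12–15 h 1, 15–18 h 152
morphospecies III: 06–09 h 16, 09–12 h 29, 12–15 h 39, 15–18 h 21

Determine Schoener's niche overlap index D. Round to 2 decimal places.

Proportions for morphospecies I (n=187): 1/187=0.0053, 33/187=0.1765, 1/187=0.0053, 152/187=0.8128
Proportions for morphospecies III (n=105): 16/105=0.1524, 29/105=0.2762, 39/105=0.3714, 21/105=0.2000
Σ|p₁ᵢ − p₂ᵢ| = 0.1471 + 0.0997 + 0.3661 + 0.6128 = 1.2257
D = 1 − ½ × 1.2257 = 1 − 0.61285 = 0.38715

0.39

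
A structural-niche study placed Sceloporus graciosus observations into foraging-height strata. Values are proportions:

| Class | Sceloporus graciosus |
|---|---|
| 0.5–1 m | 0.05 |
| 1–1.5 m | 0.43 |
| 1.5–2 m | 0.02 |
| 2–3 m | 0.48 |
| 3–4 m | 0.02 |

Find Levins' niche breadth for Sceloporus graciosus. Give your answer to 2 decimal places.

2.39

Σpᵢ² = 0.05² + 0.43² + 0.02² + 0.48² + 0.02² = 0.0025 + 0.1849 + 0.0004 + 0.2304 + 0.0004 = 0.4186
B = 1 / 0.4186 = 2.3889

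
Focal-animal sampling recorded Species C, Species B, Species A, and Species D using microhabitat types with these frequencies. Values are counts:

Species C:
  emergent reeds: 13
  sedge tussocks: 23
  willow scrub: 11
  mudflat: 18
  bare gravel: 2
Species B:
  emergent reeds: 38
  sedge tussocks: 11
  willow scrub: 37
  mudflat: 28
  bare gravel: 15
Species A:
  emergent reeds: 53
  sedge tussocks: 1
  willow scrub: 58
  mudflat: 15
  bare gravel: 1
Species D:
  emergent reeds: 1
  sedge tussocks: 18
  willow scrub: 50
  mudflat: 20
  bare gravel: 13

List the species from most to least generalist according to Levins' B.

Species B > Species C > Species D > Species A

Proportions for Species C (n=67): 13/67=0.1940, 23/67=0.3433, 11/67=0.1642, 18/67=0.2687, 2/67=0.0299
Proportions for Species B (n=129): 38/129=0.2946, 11/129=0.0853, 37/129=0.2868, 28/129=0.2171, 15/129=0.1163
Proportions for Species A (n=128): 53/128=0.4141, 1/128=0.0078, 58/128=0.4531, 15/128=0.1172, 1/128=0.0078
Proportions for Species D (n=102): 1/102=0.0098, 18/102=0.1765, 50/102=0.4902, 20/102=0.1961, 13/102=0.1275
Σp_Cᵢ² = 0.1940² + 0.3433² + 0.1642² + 0.2687² + 0.0299² = 0.037636 + 0.117855 + 0.026962 + 0.072200 + 0.000894 = 0.255547
B_C = 1 / 0.255547 = 3.9132
Σp_Bᵢ² = 0.2946² + 0.0853² + 0.2868² + 0.2171² + 0.1163² = 0.086789 + 0.007276 + 0.082254 + 0.047132 + 0.013526 = 0.236977
B_B = 1 / 0.236977 = 4.2198
Σp_Aᵢ² = 0.4141² + 0.0078² + 0.4531² + 0.1172² + 0.0078² = 0.171479 + 0.000061 + 0.205300 + 0.013736 + 0.000061 = 0.390637
B_A = 1 / 0.390637 = 2.5599
Σp_Dᵢ² = 0.0098² + 0.1765² + 0.4902² + 0.1961² + 0.1275² = 0.000096 + 0.031152 + 0.240296 + 0.038455 + 0.016256 = 0.326255
B_D = 1 / 0.326255 = 3.0651
Ranking by B (broadest → narrowest): Species B (4.22) > Species C (3.91) > Species D (3.07) > Species A (2.56)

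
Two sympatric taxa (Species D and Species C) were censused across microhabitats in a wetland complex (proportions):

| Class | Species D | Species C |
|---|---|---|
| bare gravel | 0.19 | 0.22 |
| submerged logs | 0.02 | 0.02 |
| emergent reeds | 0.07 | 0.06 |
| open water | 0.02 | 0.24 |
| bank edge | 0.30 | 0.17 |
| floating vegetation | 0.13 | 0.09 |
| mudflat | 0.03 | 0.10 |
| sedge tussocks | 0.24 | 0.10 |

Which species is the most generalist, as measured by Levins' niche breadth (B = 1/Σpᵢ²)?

Species C

Σp_Dᵢ² = 0.19² + 0.02² + 0.07² + 0.02² + 0.30² + 0.13² + 0.03² + 0.24² = 0.0361 + 0.0004 + 0.0049 + 0.0004 + 0.0900 + 0.0169 + 0.0009 + 0.0576 = 0.2072
B_D = 1 / 0.2072 = 4.8263
Σp_Cᵢ² = 0.22² + 0.02² + 0.06² + 0.24² + 0.17² + 0.09² + 0.10² + 0.10² = 0.0484 + 0.0004 + 0.0036 + 0.0576 + 0.0289 + 0.0081 + 0.0100 + 0.0100 = 0.1670
B_C = 1 / 0.1670 = 5.9880
Highest B → broadest niche (most generalist): Species C (B = 5.99).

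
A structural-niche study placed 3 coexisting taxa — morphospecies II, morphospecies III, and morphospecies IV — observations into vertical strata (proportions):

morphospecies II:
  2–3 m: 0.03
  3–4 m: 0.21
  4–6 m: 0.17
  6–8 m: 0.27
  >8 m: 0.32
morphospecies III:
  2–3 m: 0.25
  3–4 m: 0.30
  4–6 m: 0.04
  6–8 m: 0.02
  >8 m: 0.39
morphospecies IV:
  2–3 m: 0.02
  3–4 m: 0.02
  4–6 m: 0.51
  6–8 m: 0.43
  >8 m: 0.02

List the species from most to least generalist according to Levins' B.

morphospecies II > morphospecies III > morphospecies IV

Σp_IIᵢ² = 0.03² + 0.21² + 0.17² + 0.27² + 0.32² = 0.0009 + 0.0441 + 0.0289 + 0.0729 + 0.1024 = 0.2492
B_II = 1 / 0.2492 = 4.0128
Σp_IIIᵢ² = 0.25² + 0.30² + 0.04² + 0.02² + 0.39² = 0.0625 + 0.0900 + 0.0016 + 0.0004 + 0.1521 = 0.3066
B_III = 1 / 0.3066 = 3.2616
Σp_IVᵢ² = 0.02² + 0.02² + 0.51² + 0.43² + 0.02² = 0.0004 + 0.0004 + 0.2601 + 0.1849 + 0.0004 = 0.4462
B_IV = 1 / 0.4462 = 2.2411
Ranking by B (broadest → narrowest): morphospecies II (4.01) > morphospecies III (3.26) > morphospecies IV (2.24)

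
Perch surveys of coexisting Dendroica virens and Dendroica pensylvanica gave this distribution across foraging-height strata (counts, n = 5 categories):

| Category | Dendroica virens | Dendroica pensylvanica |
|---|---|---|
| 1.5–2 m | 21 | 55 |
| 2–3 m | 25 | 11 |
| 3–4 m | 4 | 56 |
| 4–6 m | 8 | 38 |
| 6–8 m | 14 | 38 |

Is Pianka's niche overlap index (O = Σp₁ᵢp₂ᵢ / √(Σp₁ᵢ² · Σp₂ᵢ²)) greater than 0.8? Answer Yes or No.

Proportions for Dendroica virens (n=72): 21/72=0.2917, 25/72=0.3472, 4/72=0.0556, 8/72=0.1111, 14/72=0.1944
Proportions for Dendroica pensylvanica (n=198): 55/198=0.2778, 11/198=0.0556, 56/198=0.2828, 38/198=0.1919, 38/198=0.1919
Σ p₁ᵢp₂ᵢ = 0.081034 + 0.019304 + 0.015724 + 0.021320 + 0.037305 = 0.174687
Σp_1ᵢ² = 0.2917² + 0.3472² + 0.0556² + 0.1111² + 0.1944² = 0.085089 + 0.120548 + 0.003091 + 0.012343 + 0.037791 = 0.258862
Σp_2ᵢ² = 0.2778² + 0.0556² + 0.2828² + 0.1919² + 0.1919² = 0.077173 + 0.003091 + 0.079976 + 0.036826 + 0.036826 = 0.233892
O = 0.174687 / √(0.258862 × 0.233892) = 0.174687 / 0.2460605 = 0.7099
O = 0.7099 < 0.8 → No.

No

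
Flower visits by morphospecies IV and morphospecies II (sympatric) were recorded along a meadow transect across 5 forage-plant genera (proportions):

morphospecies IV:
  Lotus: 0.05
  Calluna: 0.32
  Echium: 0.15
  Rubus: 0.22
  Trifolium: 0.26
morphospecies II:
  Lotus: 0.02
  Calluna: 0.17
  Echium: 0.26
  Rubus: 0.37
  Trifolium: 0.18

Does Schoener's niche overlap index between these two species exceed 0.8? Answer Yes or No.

Σ|p₁ᵢ − p₂ᵢ| = 0.03 + 0.15 + 0.11 + 0.15 + 0.08 = 0.52
D = 1 − ½ × 0.52 = 1 − 0.260 = 0.7400
D = 0.7400 < 0.8 → No.

No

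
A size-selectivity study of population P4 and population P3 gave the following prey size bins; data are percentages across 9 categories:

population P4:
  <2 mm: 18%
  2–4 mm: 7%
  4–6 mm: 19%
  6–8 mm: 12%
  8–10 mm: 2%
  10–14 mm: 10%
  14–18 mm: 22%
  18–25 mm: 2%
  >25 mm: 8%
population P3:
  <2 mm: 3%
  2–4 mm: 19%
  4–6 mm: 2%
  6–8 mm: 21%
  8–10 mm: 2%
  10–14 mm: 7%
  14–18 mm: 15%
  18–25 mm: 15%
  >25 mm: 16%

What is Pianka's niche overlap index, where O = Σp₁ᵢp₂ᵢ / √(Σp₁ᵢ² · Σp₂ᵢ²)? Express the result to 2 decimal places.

0.67

Convert percentages to proportions (divide by 100).
Σ p₁ᵢp₂ᵢ = 0.0054 + 0.0133 + 0.0038 + 0.0252 + 0.0004 + 0.0070 + 0.0330 + 0.0030 + 0.0128 = 0.1039
Σp_1ᵢ² = 0.18² + 0.07² + 0.19² + 0.12² + 0.02² + 0.10² + 0.22² + 0.02² + 0.08² = 0.0324 + 0.0049 + 0.0361 + 0.0144 + 0.0004 + 0.0100 + 0.0484 + 0.0004 + 0.0064 = 0.1534
Σp_2ᵢ² = 0.03² + 0.19² + 0.02² + 0.21² + 0.02² + 0.07² + 0.15² + 0.15² + 0.16² = 0.0009 + 0.0361 + 0.0004 + 0.0441 + 0.0004 + 0.0049 + 0.0225 + 0.0225 + 0.0256 = 0.1574
O = 0.1039 / √(0.1534 × 0.1574) = 0.1039 / 0.15539 = 0.6686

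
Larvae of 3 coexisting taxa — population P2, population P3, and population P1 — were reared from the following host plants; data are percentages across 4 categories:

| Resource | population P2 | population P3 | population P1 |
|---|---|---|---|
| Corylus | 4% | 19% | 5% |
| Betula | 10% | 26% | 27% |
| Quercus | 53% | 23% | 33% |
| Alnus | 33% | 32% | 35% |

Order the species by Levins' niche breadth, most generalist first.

Convert percentages to proportions (divide by 100).
Σp_P2ᵢ² = 0.04² + 0.10² + 0.53² + 0.33² = 0.0016 + 0.0100 + 0.2809 + 0.1089 = 0.4014
B_P2 = 1 / 0.4014 = 2.4913
Σp_P3ᵢ² = 0.19² + 0.26² + 0.23² + 0.32² = 0.0361 + 0.0676 + 0.0529 + 0.1024 = 0.2590
B_P3 = 1 / 0.2590 = 3.8610
Σp_P1ᵢ² = 0.05² + 0.27² + 0.33² + 0.35² = 0.0025 + 0.0729 + 0.1089 + 0.1225 = 0.3068
B_P1 = 1 / 0.3068 = 3.2595
Ranking by B (broadest → narrowest): population P3 (3.86) > population P1 (3.26) > population P2 (2.49)

population P3 > population P1 > population P2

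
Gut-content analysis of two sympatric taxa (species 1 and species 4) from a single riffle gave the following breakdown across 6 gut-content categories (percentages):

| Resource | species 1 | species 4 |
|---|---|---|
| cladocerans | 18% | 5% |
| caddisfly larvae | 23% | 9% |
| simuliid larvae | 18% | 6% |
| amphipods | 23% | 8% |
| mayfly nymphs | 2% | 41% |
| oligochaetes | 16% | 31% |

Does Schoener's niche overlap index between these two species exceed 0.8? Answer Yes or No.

Convert percentages to proportions (divide by 100).
Σ|p₁ᵢ − p₂ᵢ| = 0.13 + 0.14 + 0.12 + 0.15 + 0.39 + 0.15 = 1.08
D = 1 − ½ × 1.08 = 1 − 0.540 = 0.4600
D = 0.4600 < 0.8 → No.

No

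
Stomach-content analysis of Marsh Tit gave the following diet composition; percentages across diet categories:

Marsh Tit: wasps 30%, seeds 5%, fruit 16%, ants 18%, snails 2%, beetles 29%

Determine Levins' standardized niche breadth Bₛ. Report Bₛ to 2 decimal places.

0.65

Convert percentages to proportions (divide by 100).
Σpᵢ² = 0.30² + 0.05² + 0.16² + 0.18² + 0.02² + 0.29² = 0.0900 + 0.0025 + 0.0256 + 0.0324 + 0.0004 + 0.0841 = 0.2350
B = 1 / 0.2350 = 4.2553
Bₛ = (B − 1)/(n − 1) = (4.2553 − 1)/(6 − 1) = 3.2553/5 = 0.6511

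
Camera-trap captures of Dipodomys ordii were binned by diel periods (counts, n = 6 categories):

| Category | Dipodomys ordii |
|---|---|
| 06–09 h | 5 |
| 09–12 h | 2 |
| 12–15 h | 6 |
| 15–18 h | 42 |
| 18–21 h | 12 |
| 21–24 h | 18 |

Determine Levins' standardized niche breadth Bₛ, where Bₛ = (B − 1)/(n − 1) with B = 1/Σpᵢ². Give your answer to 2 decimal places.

0.43

Proportions for Dipodomys ordii (n=85): 5/85=0.0588, 2/85=0.0235, 6/85=0.0706, 42/85=0.4941, 12/85=0.1412, 18/85=0.2118
Σpᵢ² = 0.0588² + 0.0235² + 0.0706² + 0.4941² + 0.1412² + 0.2118² = 0.003457 + 0.000552 + 0.004984 + 0.244135 + 0.019937 + 0.044859 = 0.317924
B = 1 / 0.317924 = 3.1454
Bₛ = (B − 1)/(n − 1) = (3.1454 − 1)/(6 − 1) = 2.1454/5 = 0.4291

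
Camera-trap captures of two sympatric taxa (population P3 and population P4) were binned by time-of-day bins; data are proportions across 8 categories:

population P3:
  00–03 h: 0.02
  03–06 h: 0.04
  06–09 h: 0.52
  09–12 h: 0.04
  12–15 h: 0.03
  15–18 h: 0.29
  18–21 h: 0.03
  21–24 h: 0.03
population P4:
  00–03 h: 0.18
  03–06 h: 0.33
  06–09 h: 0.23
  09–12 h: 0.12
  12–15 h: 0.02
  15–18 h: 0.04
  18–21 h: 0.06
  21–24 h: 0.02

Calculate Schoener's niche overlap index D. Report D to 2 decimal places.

0.44

Σ|p₁ᵢ − p₂ᵢ| = 0.16 + 0.29 + 0.29 + 0.08 + 0.01 + 0.25 + 0.03 + 0.01 = 1.12
D = 1 − ½ × 1.12 = 1 − 0.560 = 0.4400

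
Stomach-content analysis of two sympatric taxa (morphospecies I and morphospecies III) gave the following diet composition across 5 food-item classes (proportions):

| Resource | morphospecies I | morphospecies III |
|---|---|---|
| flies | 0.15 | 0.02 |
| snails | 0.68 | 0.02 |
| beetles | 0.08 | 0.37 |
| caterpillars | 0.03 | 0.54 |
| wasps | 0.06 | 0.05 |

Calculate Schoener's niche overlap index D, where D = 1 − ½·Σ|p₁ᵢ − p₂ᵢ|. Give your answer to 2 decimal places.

0.20

Σ|p₁ᵢ − p₂ᵢ| = 0.13 + 0.66 + 0.29 + 0.51 + 0.01 = 1.60
D = 1 − ½ × 1.60 = 1 − 0.800 = 0.2000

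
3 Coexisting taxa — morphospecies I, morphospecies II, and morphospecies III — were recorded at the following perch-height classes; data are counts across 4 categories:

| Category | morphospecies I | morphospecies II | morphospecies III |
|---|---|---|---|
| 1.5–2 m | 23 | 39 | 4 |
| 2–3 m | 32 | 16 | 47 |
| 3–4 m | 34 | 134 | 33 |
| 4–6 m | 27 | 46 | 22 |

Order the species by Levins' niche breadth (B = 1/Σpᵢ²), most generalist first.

morphospecies I > morphospecies III > morphospecies II

Proportions for morphospecies I (n=116): 23/116=0.1983, 32/116=0.2759, 34/116=0.2931, 27/116=0.2328
Proportions for morphospecies II (n=235): 39/235=0.1660, 16/235=0.0681, 134/235=0.5702, 46/235=0.1957
Proportions for morphospecies III (n=106): 4/106=0.0377, 47/106=0.4434, 33/106=0.3113, 22/106=0.2075
Σp_Iᵢ² = 0.1983² + 0.2759² + 0.2931² + 0.2328² = 0.039323 + 0.076121 + 0.085908 + 0.054196 = 0.255548
B_I = 1 / 0.255548 = 3.9132
Σp_IIᵢ² = 0.1660² + 0.0681² + 0.5702² + 0.1957² = 0.027556 + 0.004638 + 0.325128 + 0.038298 = 0.395620
B_II = 1 / 0.395620 = 2.5277
Σp_IIIᵢ² = 0.0377² + 0.4434² + 0.3113² + 0.2075² = 0.001421 + 0.196604 + 0.096908 + 0.043056 = 0.337989
B_III = 1 / 0.337989 = 2.9587
Ranking by B (broadest → narrowest): morphospecies I (3.91) > morphospecies III (2.96) > morphospecies II (2.53)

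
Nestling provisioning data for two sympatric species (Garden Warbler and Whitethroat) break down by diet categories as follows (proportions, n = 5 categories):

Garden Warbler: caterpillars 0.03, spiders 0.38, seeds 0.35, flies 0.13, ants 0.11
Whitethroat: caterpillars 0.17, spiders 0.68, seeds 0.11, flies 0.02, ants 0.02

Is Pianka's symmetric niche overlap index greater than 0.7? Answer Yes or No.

Σ p₁ᵢp₂ᵢ = 0.0051 + 0.2584 + 0.0385 + 0.0026 + 0.0022 = 0.3068
Σp_1ᵢ² = 0.03² + 0.38² + 0.35² + 0.13² + 0.11² = 0.0009 + 0.1444 + 0.1225 + 0.0169 + 0.0121 = 0.2968
Σp_2ᵢ² = 0.17² + 0.68² + 0.11² + 0.02² + 0.02² = 0.0289 + 0.4624 + 0.0121 + 0.0004 + 0.0004 = 0.5042
O = 0.3068 / √(0.2968 × 0.5042) = 0.3068 / 0.38684 = 0.7931
O = 0.7931 > 0.7 → Yes.

Yes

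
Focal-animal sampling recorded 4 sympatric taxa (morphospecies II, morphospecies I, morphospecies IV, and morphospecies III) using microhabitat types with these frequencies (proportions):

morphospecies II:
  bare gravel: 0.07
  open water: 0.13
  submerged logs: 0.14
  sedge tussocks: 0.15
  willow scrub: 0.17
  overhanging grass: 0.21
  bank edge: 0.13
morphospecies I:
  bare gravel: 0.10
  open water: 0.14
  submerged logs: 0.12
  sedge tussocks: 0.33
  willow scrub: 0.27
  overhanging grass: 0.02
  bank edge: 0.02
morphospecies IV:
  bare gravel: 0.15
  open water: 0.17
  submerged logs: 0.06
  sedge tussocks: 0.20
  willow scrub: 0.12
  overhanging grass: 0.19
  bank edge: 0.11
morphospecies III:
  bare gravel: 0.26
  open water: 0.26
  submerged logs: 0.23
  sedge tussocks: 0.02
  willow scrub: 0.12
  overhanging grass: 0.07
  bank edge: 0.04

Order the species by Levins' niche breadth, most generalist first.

morphospecies II > morphospecies IV > morphospecies III > morphospecies I

Σp_IIᵢ² = 0.07² + 0.13² + 0.14² + 0.15² + 0.17² + 0.21² + 0.13² = 0.0049 + 0.0169 + 0.0196 + 0.0225 + 0.0289 + 0.0441 + 0.0169 = 0.1538
B_II = 1 / 0.1538 = 6.5020
Σp_Iᵢ² = 0.10² + 0.14² + 0.12² + 0.33² + 0.27² + 0.02² + 0.02² = 0.0100 + 0.0196 + 0.0144 + 0.1089 + 0.0729 + 0.0004 + 0.0004 = 0.2266
B_I = 1 / 0.2266 = 4.4131
Σp_IVᵢ² = 0.15² + 0.17² + 0.06² + 0.20² + 0.12² + 0.19² + 0.11² = 0.0225 + 0.0289 + 0.0036 + 0.0400 + 0.0144 + 0.0361 + 0.0121 = 0.1576
B_IV = 1 / 0.1576 = 6.3452
Σp_IIIᵢ² = 0.26² + 0.26² + 0.23² + 0.02² + 0.12² + 0.07² + 0.04² = 0.0676 + 0.0676 + 0.0529 + 0.0004 + 0.0144 + 0.0049 + 0.0016 = 0.2094
B_III = 1 / 0.2094 = 4.7755
Ranking by B (broadest → narrowest): morphospecies II (6.50) > morphospecies IV (6.35) > morphospecies III (4.78) > morphospecies I (4.41)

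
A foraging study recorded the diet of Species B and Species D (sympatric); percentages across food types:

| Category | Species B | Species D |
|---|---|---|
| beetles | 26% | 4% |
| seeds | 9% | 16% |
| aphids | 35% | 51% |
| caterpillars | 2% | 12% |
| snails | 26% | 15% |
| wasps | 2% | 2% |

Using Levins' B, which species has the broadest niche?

Convert percentages to proportions (divide by 100).
Σp_Bᵢ² = 0.26² + 0.09² + 0.35² + 0.02² + 0.26² + 0.02² = 0.0676 + 0.0081 + 0.1225 + 0.0004 + 0.0676 + 0.0004 = 0.2666
B_B = 1 / 0.2666 = 3.7509
Σp_Dᵢ² = 0.04² + 0.16² + 0.51² + 0.12² + 0.15² + 0.02² = 0.0016 + 0.0256 + 0.2601 + 0.0144 + 0.0225 + 0.0004 = 0.3246
B_D = 1 / 0.3246 = 3.0807
Highest B → broadest niche (most generalist): Species B (B = 3.75).

Species B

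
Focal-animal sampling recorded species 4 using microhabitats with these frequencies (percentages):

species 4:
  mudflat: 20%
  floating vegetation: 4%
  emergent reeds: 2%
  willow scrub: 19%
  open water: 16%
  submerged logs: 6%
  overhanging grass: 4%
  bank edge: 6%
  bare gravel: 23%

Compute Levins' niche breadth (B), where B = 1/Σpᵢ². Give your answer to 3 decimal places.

Convert percentages to proportions (divide by 100).
Σpᵢ² = 0.20² + 0.04² + 0.02² + 0.19² + 0.16² + 0.06² + 0.04² + 0.06² + 0.23² = 0.0400 + 0.0016 + 0.0004 + 0.0361 + 0.0256 + 0.0036 + 0.0016 + 0.0036 + 0.0529 = 0.1654
B = 1 / 0.1654 = 6.04595

6.046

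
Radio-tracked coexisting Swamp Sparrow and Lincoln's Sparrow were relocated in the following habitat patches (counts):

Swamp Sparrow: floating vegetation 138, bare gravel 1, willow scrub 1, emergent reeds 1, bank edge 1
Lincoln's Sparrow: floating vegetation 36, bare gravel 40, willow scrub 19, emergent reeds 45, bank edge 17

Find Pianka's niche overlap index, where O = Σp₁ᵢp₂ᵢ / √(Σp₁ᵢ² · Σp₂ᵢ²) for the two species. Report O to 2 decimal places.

Proportions for Swamp Sparrow (n=142): 138/142=0.9718, 1/142=0.0070, 1/142=0.0070, 1/142=0.0070, 1/142=0.0070
Proportions for Lincoln's Sparrow (n=157): 36/157=0.2293, 40/157=0.2548, 19/157=0.1210, 45/157=0.2866, 17/157=0.1083
Σ p₁ᵢp₂ᵢ = 0.222834 + 0.001784 + 0.000847 + 0.002006 + 0.000758 = 0.228229
Σp_1ᵢ² = 0.9718² + 0.0070² + 0.0070² + 0.0070² + 0.0070² = 0.944395 + 0.000049 + 0.000049 + 0.000049 + 0.000049 = 0.944591
Σp_2ᵢ² = 0.2293² + 0.2548² + 0.1210² + 0.2866² + 0.1083² = 0.052578 + 0.064923 + 0.014641 + 0.082140 + 0.011729 = 0.226011
O = 0.228229 / √(0.944591 × 0.226011) = 0.228229 / 0.4620476 = 0.4940

0.49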